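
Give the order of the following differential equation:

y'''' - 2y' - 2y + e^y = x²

The order is 4 (highest derivative is of order 4).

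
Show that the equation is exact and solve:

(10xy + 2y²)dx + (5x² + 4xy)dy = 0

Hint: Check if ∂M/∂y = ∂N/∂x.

Verify exactness: ∂M/∂y = ∂N/∂x ✓
Find F(x,y) such that ∂F/∂x = M, ∂F/∂y = N
Solution: 5x²y + 2xy² = C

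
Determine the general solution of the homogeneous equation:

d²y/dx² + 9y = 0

Characteristic equation: r² + 9 = 0
Roots: r = ±3i (complex conjugates)
General solution: y = C₁cos(3x) + C₂sin(3x)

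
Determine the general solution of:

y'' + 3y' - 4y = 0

Characteristic equation: r² + 3r - 4 = 0
Roots: r = 1, -4 (distinct real)
General solution: y = C₁e^x + C₂e^(-4x)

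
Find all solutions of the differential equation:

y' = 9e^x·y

Separating variables and integrating:
ln|y| = 9e^x + C

General solution: y = Ce^(9e^x)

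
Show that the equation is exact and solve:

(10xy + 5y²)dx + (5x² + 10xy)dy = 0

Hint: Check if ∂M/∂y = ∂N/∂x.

Verify exactness: ∂M/∂y = ∂N/∂x ✓
Find F(x,y) such that ∂F/∂x = M, ∂F/∂y = N
Solution: 5x²y + 5xy² = C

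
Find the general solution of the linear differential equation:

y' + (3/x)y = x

Using integrating factor method:

General solution: y = (1/5)x^2 + Cx^(-3)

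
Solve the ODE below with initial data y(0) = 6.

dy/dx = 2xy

General solution: y = Ce^(x²)
Applying IC y(0) = 6:
Particular solution: y = 6e^(x²)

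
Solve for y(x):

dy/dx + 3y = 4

Using integrating factor method:

General solution: y = 4/3 + Ce^(-3x)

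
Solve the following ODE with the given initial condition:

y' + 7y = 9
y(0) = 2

General solution: y = 9/7 + Ce^(-7x)
Applying y(0) = 2: C = 2 - 9/7 = 5/7
Particular solution: y = 9/7 + (5/7)e^(-7x)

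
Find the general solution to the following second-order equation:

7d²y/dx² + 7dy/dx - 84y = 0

Characteristic equation: 7r² + 7r - 84 = 0
Divide by 7: r² + r - 12 = 0
Roots: r = 3, -4 (distinct real)
General solution: y = C₁e^(3x) + C₂e^(-4x)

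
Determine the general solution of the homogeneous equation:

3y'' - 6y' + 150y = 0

Characteristic equation: 3r² - 6r + 150 = 0
Divide by 3: r² - 2r + 50 = 0
Roots: r = 1 ± 7i (complex conjugates)
General solution: y = e^x(C₁cos(7x) + C₂sin(7x))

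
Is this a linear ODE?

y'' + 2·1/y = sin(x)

No. Nonlinear (1/y term)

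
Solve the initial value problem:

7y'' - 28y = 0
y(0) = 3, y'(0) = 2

General solution: y = C₁e^(2x) + C₂e^(-2x)
Applying ICs: C₁ = 2, C₂ = 1
Particular solution: y = 2e^(2x) + e^(-2x)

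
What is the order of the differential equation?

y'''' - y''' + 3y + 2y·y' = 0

The order is 4 (highest derivative is of order 4).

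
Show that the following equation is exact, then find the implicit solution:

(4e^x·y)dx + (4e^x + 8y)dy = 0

Verify exactness: ∂M/∂y = ∂N/∂x ✓
Find F(x,y) such that ∂F/∂x = M, ∂F/∂y = N
Solution: 4e^x·y + 4y² = C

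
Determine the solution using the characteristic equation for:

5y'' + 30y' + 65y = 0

Characteristic equation: 5r² + 30r + 65 = 0
Divide by 5: r² + 6r + 13 = 0
Roots: r = -3 ± 2i (complex conjugates)
General solution: y = e^(-3x)(C₁cos(2x) + C₂sin(2x))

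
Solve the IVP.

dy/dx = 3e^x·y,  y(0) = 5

General solution: y = Ce^(3e^x)
Applying IC y(0) = 5:
Particular solution: y = 5e^(3(e^x - 1))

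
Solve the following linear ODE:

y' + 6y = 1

Using integrating factor method:

General solution: y = 1/6 + Ce^(-6x)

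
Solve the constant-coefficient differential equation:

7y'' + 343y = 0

Characteristic equation: 7r² + 343 = 0
Divide by 7: r² + 49 = 0
Roots: r = ±7i (complex conjugates)
General solution: y = C₁cos(7x) + C₂sin(7x)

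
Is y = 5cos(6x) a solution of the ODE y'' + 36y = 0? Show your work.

Verification:
y'' = -180cos(6x)
y'' + 36y = 0 ✓

Yes, it is a solution.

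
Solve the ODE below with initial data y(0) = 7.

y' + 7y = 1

General solution: y = 1/7 + Ce^(-7x)
Applying y(0) = 7: C = 7 - 1/7 = 48/7
Particular solution: y = 1/7 + (48/7)e^(-7x)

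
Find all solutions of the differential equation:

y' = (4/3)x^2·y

Separating variables and integrating:
ln|y| = 4x^3/9 + C

General solution: y = Ce^(4x^3/9)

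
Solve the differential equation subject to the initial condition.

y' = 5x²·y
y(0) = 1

General solution: y = Ce^(5x³/3)
Applying IC y(0) = 1:
Particular solution: y = e^(5x³/3)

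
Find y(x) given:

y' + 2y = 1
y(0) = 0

General solution: y = 1/2 + Ce^(-2x)
Applying y(0) = 0: C = 0 - 1/2 = -1/2
Particular solution: y = 1/2 - (1/2)e^(-2x)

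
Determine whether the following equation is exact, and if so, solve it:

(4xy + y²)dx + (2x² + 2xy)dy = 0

Verify exactness: ∂M/∂y = ∂N/∂x ✓
Find F(x,y) such that ∂F/∂x = M, ∂F/∂y = N
Solution: 2x²y + xy² = C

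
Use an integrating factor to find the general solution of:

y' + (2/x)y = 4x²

Using integrating factor method:

General solution: y = (4/5)x^3 + Cx^(-2)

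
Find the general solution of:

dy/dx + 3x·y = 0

Using integrating factor method:

General solution: y = Ce^(-3x^2/2)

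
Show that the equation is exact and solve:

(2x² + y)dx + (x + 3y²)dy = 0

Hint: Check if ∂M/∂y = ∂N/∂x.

Verify exactness: ∂M/∂y = ∂N/∂x ✓
Find F(x,y) such that ∂F/∂x = M, ∂F/∂y = N
Solution: 2x³/3 + xy + y³ = C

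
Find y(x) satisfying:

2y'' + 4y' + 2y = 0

Characteristic equation: 2r² + 4r + 2 = 0
Divide by 2: r² + 2r + 1 = 0
Factored: (r + 1)² = 0
Repeated root: r = -1
General solution: y = (C₁ + C₂x)e^(-x)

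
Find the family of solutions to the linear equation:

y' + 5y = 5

Using integrating factor method:

General solution: y = 1 + Ce^(-5x)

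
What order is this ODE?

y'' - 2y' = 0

The order is 2 (highest derivative is of order 2).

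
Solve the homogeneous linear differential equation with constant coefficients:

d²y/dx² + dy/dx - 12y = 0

Characteristic equation: r² + r - 12 = 0
Roots: r = 3, -4 (distinct real)
General solution: y = C₁e^(3x) + C₂e^(-4x)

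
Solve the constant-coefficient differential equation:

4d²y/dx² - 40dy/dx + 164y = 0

Characteristic equation: 4r² - 40r + 164 = 0
Divide by 4: r² - 10r + 41 = 0
Roots: r = 5 ± 4i (complex conjugates)
General solution: y = e^(5x)(C₁cos(4x) + C₂sin(4x))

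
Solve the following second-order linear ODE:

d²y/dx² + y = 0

Characteristic equation: r² + 1 = 0
Roots: r = ±i (complex conjugates)
General solution: y = C₁cos(x) + C₂sin(x)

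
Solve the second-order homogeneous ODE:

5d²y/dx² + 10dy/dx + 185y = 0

Characteristic equation: 5r² + 10r + 185 = 0
Divide by 5: r² + 2r + 37 = 0
Roots: r = -1 ± 6i (complex conjugates)
General solution: y = e^(-x)(C₁cos(6x) + C₂sin(6x))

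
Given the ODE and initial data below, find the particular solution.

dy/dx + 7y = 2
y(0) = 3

General solution: y = 2/7 + Ce^(-7x)
Applying y(0) = 3: C = 3 - 2/7 = 19/7
Particular solution: y = 2/7 + (19/7)e^(-7x)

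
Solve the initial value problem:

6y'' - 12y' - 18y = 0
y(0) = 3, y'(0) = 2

General solution: y = C₁e^(3x) + C₂e^(-x)
Applying ICs: C₁ = 5/4, C₂ = 7/4
Particular solution: y = (5/4)e^(3x) + (7/4)e^(-x)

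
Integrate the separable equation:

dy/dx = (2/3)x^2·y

Separating variables and integrating:
ln|y| = 2x^3/9 + C

General solution: y = Ce^(2x^3/9)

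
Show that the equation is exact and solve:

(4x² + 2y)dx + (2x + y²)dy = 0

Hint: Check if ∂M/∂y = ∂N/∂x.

Verify exactness: ∂M/∂y = ∂N/∂x ✓
Find F(x,y) such that ∂F/∂x = M, ∂F/∂y = N
Solution: 4x³/3 + 2xy + y³/3 = C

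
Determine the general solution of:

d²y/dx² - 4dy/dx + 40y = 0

Characteristic equation: r² - 4r + 40 = 0
Roots: r = 2 ± 6i (complex conjugates)
General solution: y = e^(2x)(C₁cos(6x) + C₂sin(6x))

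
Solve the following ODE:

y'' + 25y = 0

Characteristic equation: r² + 25 = 0
Roots: r = ±5i (complex conjugates)
General solution: y = C₁cos(5x) + C₂sin(5x)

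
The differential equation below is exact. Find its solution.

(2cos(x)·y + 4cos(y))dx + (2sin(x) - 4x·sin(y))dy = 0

Verify exactness: ∂M/∂y = ∂N/∂x ✓
Find F(x,y) such that ∂F/∂x = M, ∂F/∂y = N
Solution: 2sin(x)·y + 4x·cos(y) = C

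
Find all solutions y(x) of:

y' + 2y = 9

Using integrating factor method:

General solution: y = 9/2 + Ce^(-2x)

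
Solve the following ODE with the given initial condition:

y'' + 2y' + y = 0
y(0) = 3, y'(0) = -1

General solution: y = (C₁ + C₂x)e^(-x)
Repeated root r = -1
Applying ICs: C₁ = 3, C₂ = 2
Particular solution: y = (3 + 2x)e^(-x)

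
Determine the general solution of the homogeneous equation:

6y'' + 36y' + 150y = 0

Characteristic equation: 6r² + 36r + 150 = 0
Divide by 6: r² + 6r + 25 = 0
Roots: r = -3 ± 4i (complex conjugates)
General solution: y = e^(-3x)(C₁cos(4x) + C₂sin(4x))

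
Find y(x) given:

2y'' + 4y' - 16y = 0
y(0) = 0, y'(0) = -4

General solution: y = C₁e^(2x) + C₂e^(-4x)
Applying ICs: C₁ = -2/3, C₂ = 2/3
Particular solution: y = -(2/3)e^(2x) + (2/3)e^(-4x)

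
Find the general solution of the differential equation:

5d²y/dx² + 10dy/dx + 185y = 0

Characteristic equation: 5r² + 10r + 185 = 0
Divide by 5: r² + 2r + 37 = 0
Roots: r = -1 ± 6i (complex conjugates)
General solution: y = e^(-x)(C₁cos(6x) + C₂sin(6x))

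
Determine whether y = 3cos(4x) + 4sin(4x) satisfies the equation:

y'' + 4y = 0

Verification:
y'' = -48cos(4x) - 64sin(4x)
y'' + 4y ≠ 0 (frequency mismatch: got 16 instead of 4)

No, it is not a solution.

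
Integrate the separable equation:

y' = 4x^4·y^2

Separating variables and integrating:
-1/y = 4x^5/5 + C

General solution: y^-1 = (-4/5)x^5 + C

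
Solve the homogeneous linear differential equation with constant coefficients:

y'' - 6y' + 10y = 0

Characteristic equation: r² - 6r + 10 = 0
Roots: r = 3 ± i (complex conjugates)
General solution: y = e^(3x)(C₁cos(x) + C₂sin(x))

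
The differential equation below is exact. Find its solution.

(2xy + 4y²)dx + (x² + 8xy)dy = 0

Verify exactness: ∂M/∂y = ∂N/∂x ✓
Find F(x,y) such that ∂F/∂x = M, ∂F/∂y = N
Solution: x²y + 4xy² = C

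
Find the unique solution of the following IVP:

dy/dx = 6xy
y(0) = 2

General solution: y = Ce^(3x²)
Applying IC y(0) = 2:
Particular solution: y = 2e^(3x²)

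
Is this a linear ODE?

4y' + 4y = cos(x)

Yes. Linear (y and its derivatives appear to the first power only, no products of y terms)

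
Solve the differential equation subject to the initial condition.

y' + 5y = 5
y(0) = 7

General solution: y = 1 + Ce^(-5x)
Applying y(0) = 7: C = 7 - 1 = 6
Particular solution: y = 1 + 6e^(-5x)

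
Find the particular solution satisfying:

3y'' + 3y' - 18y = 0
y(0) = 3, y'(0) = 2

General solution: y = C₁e^(2x) + C₂e^(-3x)
Applying ICs: C₁ = 11/5, C₂ = 4/5
Particular solution: y = (11/5)e^(2x) + (4/5)e^(-3x)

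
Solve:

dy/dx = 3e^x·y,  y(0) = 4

General solution: y = Ce^(3e^x)
Applying IC y(0) = 4:
Particular solution: y = 4e^(3(e^x - 1))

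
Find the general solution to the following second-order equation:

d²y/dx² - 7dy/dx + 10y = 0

Characteristic equation: r² - 7r + 10 = 0
Roots: r = 5, 2 (distinct real)
General solution: y = C₁e^(5x) + C₂e^(2x)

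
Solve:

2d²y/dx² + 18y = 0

Characteristic equation: 2r² + 18 = 0
Divide by 2: r² + 9 = 0
Roots: r = ±3i (complex conjugates)
General solution: y = C₁cos(3x) + C₂sin(3x)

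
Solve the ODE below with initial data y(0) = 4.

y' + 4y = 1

General solution: y = 1/4 + Ce^(-4x)
Applying y(0) = 4: C = 4 - 1/4 = 15/4
Particular solution: y = 1/4 + (15/4)e^(-4x)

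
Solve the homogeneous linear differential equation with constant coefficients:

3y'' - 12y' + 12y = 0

Characteristic equation: 3r² - 12r + 12 = 0
Divide by 3: r² - 4r + 4 = 0
Factored: (r - 2)² = 0
Repeated root: r = 2
General solution: y = (C₁ + C₂x)e^(2x)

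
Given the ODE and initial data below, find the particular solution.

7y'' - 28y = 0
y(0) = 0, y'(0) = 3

General solution: y = C₁e^(2x) + C₂e^(-2x)
Applying ICs: C₁ = 3/4, C₂ = -3/4
Particular solution: y = (3/4)e^(2x) - (3/4)e^(-2x)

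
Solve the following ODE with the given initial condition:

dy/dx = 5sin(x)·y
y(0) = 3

General solution: y = Ce^(-5cos(x))
Applying IC y(0) = 3:
Particular solution: y = 3e^(5(1-cos(x)))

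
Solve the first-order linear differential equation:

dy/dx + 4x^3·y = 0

Using integrating factor method:

General solution: y = Ce^(-x^4)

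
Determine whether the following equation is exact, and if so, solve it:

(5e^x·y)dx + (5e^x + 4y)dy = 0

Verify exactness: ∂M/∂y = ∂N/∂x ✓
Find F(x,y) such that ∂F/∂x = M, ∂F/∂y = N
Solution: 5e^x·y + 2y² = C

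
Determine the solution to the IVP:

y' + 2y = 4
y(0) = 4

General solution: y = 2 + Ce^(-2x)
Applying y(0) = 4: C = 4 - 2 = 2
Particular solution: y = 2 + 2e^(-2x)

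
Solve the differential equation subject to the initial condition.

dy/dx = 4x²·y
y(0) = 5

General solution: y = Ce^(4x³/3)
Applying IC y(0) = 5:
Particular solution: y = 5e^(4x³/3)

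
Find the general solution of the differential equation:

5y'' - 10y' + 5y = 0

Characteristic equation: 5r² - 10r + 5 = 0
Divide by 5: r² - 2r + 1 = 0
Factored: (r - 1)² = 0
Repeated root: r = 1
General solution: y = (C₁ + C₂x)e^x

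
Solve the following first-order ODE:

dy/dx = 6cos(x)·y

Separating variables and integrating:
ln|y| = 6sin(x) + C

General solution: y = Ce^(6sin(x))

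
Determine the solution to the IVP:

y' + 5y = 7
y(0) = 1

General solution: y = 7/5 + Ce^(-5x)
Applying y(0) = 1: C = 1 - 7/5 = -2/5
Particular solution: y = 7/5 - (2/5)e^(-5x)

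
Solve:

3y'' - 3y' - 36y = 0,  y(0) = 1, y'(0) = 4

General solution: y = C₁e^(4x) + C₂e^(-3x)
Applying ICs: C₁ = 1, C₂ = 0
Particular solution: y = e^(4x)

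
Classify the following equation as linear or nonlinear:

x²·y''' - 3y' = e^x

Linear (y and its derivatives appear to the first power only, no products of y terms)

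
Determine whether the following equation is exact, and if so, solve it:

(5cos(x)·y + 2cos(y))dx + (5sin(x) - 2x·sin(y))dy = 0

Verify exactness: ∂M/∂y = ∂N/∂x ✓
Find F(x,y) such that ∂F/∂x = M, ∂F/∂y = N
Solution: 5sin(x)·y + 2x·cos(y) = C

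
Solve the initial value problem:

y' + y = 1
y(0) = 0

General solution: y = 1 + Ce^(-x)
Applying y(0) = 0: C = 0 - 1 = -1
Particular solution: y = 1 - e^(-x)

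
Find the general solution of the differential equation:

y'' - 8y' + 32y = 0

Characteristic equation: r² - 8r + 32 = 0
Roots: r = 4 ± 4i (complex conjugates)
General solution: y = e^(4x)(C₁cos(4x) + C₂sin(4x))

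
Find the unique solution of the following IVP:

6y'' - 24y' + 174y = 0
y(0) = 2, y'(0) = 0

General solution: y = e^(2x)(C₁cos(5x) + C₂sin(5x))
Complex roots r = 2 ± 5i
Applying ICs: C₁ = 2, C₂ = -4/5
Particular solution: y = e^(2x)(2cos(5x) - (4/5)sin(5x))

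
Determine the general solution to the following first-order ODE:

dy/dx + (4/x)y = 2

Using integrating factor method:

General solution: y = (2/5)x + Cx^(-4)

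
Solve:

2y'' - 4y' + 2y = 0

Characteristic equation: 2r² - 4r + 2 = 0
Divide by 2: r² - 2r + 1 = 0
Factored: (r - 1)² = 0
Repeated root: r = 1
General solution: y = (C₁ + C₂x)e^x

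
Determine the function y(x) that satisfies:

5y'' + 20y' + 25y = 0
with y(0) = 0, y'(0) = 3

General solution: y = e^(-2x)(C₁cos(x) + C₂sin(x))
Complex roots r = -2 ± i
Applying ICs: C₁ = 0, C₂ = 3
Particular solution: y = e^(-2x)(3sin(x))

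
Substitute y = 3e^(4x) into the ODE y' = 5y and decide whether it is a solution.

Verification:
y = 3e^(4x)
y' = 12e^(4x)
But 5y = 15e^(4x)
y' ≠ 5y — the derivative does not match

No, it is not a solution.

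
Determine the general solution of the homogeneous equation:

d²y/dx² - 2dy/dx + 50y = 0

Characteristic equation: r² - 2r + 50 = 0
Roots: r = 1 ± 7i (complex conjugates)
General solution: y = e^x(C₁cos(7x) + C₂sin(7x))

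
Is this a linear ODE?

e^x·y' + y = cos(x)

Yes. Linear (y and its derivatives appear to the first power only, no products of y terms)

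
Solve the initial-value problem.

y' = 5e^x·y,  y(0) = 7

General solution: y = Ce^(5e^x)
Applying IC y(0) = 7:
Particular solution: y = 7e^(5(e^x - 1))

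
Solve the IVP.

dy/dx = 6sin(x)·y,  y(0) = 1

General solution: y = Ce^(-6cos(x))
Applying IC y(0) = 1:
Particular solution: y = e^(6(1-cos(x)))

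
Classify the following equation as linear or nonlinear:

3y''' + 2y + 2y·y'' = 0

Nonlinear (y·y'' term)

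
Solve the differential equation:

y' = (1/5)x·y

Separating variables and integrating:
ln|y| = x^2/10 + C

General solution: y = Ce^(x^2/10)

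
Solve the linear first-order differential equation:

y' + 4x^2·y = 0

Using integrating factor method:

General solution: y = Ce^(-4x^3/3)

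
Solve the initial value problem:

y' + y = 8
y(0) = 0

General solution: y = 8 + Ce^(-x)
Applying y(0) = 0: C = 0 - 8 = -8
Particular solution: y = 8 - 8e^(-x)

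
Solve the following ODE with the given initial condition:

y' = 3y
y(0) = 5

General solution: y = Ce^(3x)
Applying IC y(0) = 5:
Particular solution: y = 5e^(3x)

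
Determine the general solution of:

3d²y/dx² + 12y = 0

Characteristic equation: 3r² + 12 = 0
Divide by 3: r² + 4 = 0
Roots: r = ±2i (complex conjugates)
General solution: y = C₁cos(2x) + C₂sin(2x)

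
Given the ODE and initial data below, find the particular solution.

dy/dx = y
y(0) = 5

General solution: y = Ce^x
Applying IC y(0) = 5:
Particular solution: y = 5e^x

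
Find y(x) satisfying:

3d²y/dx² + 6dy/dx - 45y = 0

Characteristic equation: 3r² + 6r - 45 = 0
Divide by 3: r² + 2r - 15 = 0
Roots: r = 3, -5 (distinct real)
General solution: y = C₁e^(3x) + C₂e^(-5x)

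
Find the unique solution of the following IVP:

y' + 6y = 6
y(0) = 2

General solution: y = 1 + Ce^(-6x)
Applying y(0) = 2: C = 2 - 1 = 1
Particular solution: y = 1 + e^(-6x)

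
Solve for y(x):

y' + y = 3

Using integrating factor method:

General solution: y = 3 + Ce^(-x)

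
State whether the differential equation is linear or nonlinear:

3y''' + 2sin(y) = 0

Nonlinear (sin(y) is nonlinear in y)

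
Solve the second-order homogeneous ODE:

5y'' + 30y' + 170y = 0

Characteristic equation: 5r² + 30r + 170 = 0
Divide by 5: r² + 6r + 34 = 0
Roots: r = -3 ± 5i (complex conjugates)
General solution: y = e^(-3x)(C₁cos(5x) + C₂sin(5x))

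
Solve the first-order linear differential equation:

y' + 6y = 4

Using integrating factor method:

General solution: y = 2/3 + Ce^(-6x)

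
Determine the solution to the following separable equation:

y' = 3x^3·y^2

Separating variables and integrating:
-1/y = 3x^4/4 + C

General solution: y^-1 = (-3/4)x^4 + C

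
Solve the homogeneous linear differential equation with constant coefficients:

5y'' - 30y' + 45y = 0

Characteristic equation: 5r² - 30r + 45 = 0
Divide by 5: r² - 6r + 9 = 0
Factored: (r - 3)² = 0
Repeated root: r = 3
General solution: y = (C₁ + C₂x)e^(3x)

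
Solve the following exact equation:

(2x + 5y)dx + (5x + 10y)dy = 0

Verify exactness: ∂M/∂y = ∂N/∂x ✓
Find F(x,y) such that ∂F/∂x = M, ∂F/∂y = N
Solution: x² + 5xy + 5y² = C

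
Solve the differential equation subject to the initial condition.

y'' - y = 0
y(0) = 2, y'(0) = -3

General solution: y = C₁e^x + C₂e^(-x)
Applying ICs: C₁ = -1/2, C₂ = 5/2
Particular solution: y = -(1/2)e^x + (5/2)e^(-x)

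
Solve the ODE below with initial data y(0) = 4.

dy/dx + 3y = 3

General solution: y = 1 + Ce^(-3x)
Applying y(0) = 4: C = 4 - 1 = 3
Particular solution: y = 1 + 3e^(-3x)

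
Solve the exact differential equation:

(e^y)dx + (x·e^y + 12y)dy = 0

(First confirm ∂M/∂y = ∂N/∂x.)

Verify exactness: ∂M/∂y = ∂N/∂x ✓
Find F(x,y) such that ∂F/∂x = M, ∂F/∂y = N
Solution: x·e^y + 6y² = C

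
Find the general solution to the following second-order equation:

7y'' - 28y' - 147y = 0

Characteristic equation: 7r² - 28r - 147 = 0
Divide by 7: r² - 4r - 21 = 0
Roots: r = 7, -3 (distinct real)
General solution: y = C₁e^(7x) + C₂e^(-3x)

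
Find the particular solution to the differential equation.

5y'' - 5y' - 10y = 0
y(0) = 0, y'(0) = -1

General solution: y = C₁e^(2x) + C₂e^(-x)
Applying ICs: C₁ = -1/3, C₂ = 1/3
Particular solution: y = -(1/3)e^(2x) + (1/3)e^(-x)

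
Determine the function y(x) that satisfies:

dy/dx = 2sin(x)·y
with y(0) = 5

General solution: y = Ce^(-2cos(x))
Applying IC y(0) = 5:
Particular solution: y = 5e^(2(1-cos(x)))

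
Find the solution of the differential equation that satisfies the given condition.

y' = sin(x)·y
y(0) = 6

General solution: y = Ce^(-cos(x))
Applying IC y(0) = 6:
Particular solution: y = 6e^(1-cos(x))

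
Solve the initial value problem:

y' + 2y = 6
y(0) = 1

General solution: y = 3 + Ce^(-2x)
Applying y(0) = 1: C = 1 - 3 = -2
Particular solution: y = 3 - 2e^(-2x)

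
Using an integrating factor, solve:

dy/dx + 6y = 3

Using integrating factor method:

General solution: y = 1/2 + Ce^(-6x)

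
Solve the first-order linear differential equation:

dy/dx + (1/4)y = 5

Using integrating factor method:

General solution: y = 20 + Ce^(-x/4)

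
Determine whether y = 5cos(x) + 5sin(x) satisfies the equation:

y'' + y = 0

Verification:
y'' = -5cos(x) - 5sin(x)
y'' + y = 0 ✓

Yes, it is a solution.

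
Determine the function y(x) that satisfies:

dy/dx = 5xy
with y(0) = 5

General solution: y = Ce^(5x²/2)
Applying IC y(0) = 5:
Particular solution: y = 5e^(5x²/2)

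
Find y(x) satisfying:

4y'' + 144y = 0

Characteristic equation: 4r² + 144 = 0
Divide by 4: r² + 36 = 0
Roots: r = ±6i (complex conjugates)
General solution: y = C₁cos(6x) + C₂sin(6x)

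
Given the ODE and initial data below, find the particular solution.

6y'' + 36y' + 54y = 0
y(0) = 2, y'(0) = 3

General solution: y = (C₁ + C₂x)e^(-3x)
Repeated root r = -3
Applying ICs: C₁ = 2, C₂ = 9
Particular solution: y = (2 + 9x)e^(-3x)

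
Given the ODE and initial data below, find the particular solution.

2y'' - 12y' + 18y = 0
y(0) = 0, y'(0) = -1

General solution: y = (C₁ + C₂x)e^(3x)
Repeated root r = 3
Applying ICs: C₁ = 0, C₂ = -1
Particular solution: y = -xe^(3x)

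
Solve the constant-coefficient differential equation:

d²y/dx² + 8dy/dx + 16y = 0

Characteristic equation: r² + 8r + 16 = 0
Factored: (r + 4)² = 0
Repeated root: r = -4
General solution: y = (C₁ + C₂x)e^(-4x)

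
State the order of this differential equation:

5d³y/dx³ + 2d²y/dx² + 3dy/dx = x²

The order is 3 (highest derivative is of order 3).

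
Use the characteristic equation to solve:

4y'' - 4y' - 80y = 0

Characteristic equation: 4r² - 4r - 80 = 0
Divide by 4: r² - r - 20 = 0
Roots: r = 5, -4 (distinct real)
General solution: y = C₁e^(5x) + C₂e^(-4x)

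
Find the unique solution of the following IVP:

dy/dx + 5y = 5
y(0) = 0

General solution: y = 1 + Ce^(-5x)
Applying y(0) = 0: C = 0 - 1 = -1
Particular solution: y = 1 - e^(-5x)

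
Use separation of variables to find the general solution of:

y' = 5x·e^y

Separating variables and integrating:
-e^(-y) = 5x²/2 + C

General solution: y = -ln(C - 5x²/2)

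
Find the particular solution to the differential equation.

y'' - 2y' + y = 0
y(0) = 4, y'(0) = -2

General solution: y = (C₁ + C₂x)e^x
Repeated root r = 1
Applying ICs: C₁ = 4, C₂ = -6
Particular solution: y = (4 - 6x)e^x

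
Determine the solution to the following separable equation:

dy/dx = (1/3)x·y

Separating variables and integrating:
ln|y| = x^2/6 + C

General solution: y = Ce^(x^2/6)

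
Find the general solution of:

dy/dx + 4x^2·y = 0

Using integrating factor method:

General solution: y = Ce^(-4x^3/3)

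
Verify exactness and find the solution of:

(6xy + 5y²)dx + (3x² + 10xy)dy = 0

Verify exactness: ∂M/∂y = ∂N/∂x ✓
Find F(x,y) such that ∂F/∂x = M, ∂F/∂y = N
Solution: 3x²y + 5xy² = C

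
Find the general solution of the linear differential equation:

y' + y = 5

Using integrating factor method:

General solution: y = 5 + Ce^(-x)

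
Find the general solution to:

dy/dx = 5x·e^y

Separating variables and integrating:
-e^(-y) = 5x²/2 + C

General solution: y = -ln(C - 5x²/2)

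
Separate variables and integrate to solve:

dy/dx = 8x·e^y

Separating variables and integrating:
-e^(-y) = 4x² + C

General solution: y = -ln(C - 4x²)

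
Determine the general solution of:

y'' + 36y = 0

Characteristic equation: r² + 36 = 0
Roots: r = ±6i (complex conjugates)
General solution: y = C₁cos(6x) + C₂sin(6x)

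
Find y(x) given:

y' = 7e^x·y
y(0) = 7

General solution: y = Ce^(7e^x)
Applying IC y(0) = 7:
Particular solution: y = 7e^(7(e^x - 1))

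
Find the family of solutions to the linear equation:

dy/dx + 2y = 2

Using integrating factor method:

General solution: y = 1 + Ce^(-2x)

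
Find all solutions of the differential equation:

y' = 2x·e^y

Separating variables and integrating:
-e^(-y) = x² + C

General solution: y = -ln(C - x²)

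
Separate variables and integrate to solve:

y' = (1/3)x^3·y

Separating variables and integrating:
ln|y| = x^4/12 + C

General solution: y = Ce^(x^4/12)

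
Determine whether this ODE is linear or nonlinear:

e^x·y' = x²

Linear (y and its derivatives appear to the first power only, no products of y terms)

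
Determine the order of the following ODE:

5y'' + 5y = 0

The order is 2 (highest derivative is of order 2).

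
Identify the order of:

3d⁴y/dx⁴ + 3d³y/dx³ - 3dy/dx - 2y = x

The order is 4 (highest derivative is of order 4).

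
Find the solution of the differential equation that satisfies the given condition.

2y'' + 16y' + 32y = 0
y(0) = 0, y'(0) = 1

General solution: y = (C₁ + C₂x)e^(-4x)
Repeated root r = -4
Applying ICs: C₁ = 0, C₂ = 1
Particular solution: y = xe^(-4x)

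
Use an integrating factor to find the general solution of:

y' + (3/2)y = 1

Using integrating factor method:

General solution: y = 2/3 + Ce^(-3x/2)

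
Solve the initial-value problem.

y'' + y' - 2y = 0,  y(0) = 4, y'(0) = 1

General solution: y = C₁e^x + C₂e^(-2x)
Applying ICs: C₁ = 3, C₂ = 1
Particular solution: y = 3e^x + e^(-2x)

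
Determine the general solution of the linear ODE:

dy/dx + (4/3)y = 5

Using integrating factor method:

General solution: y = 15/4 + Ce^(-4x/3)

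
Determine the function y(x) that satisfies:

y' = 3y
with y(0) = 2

General solution: y = Ce^(3x)
Applying IC y(0) = 2:
Particular solution: y = 2e^(3x)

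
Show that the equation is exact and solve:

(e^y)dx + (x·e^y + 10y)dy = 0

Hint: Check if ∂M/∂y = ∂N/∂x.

Verify exactness: ∂M/∂y = ∂N/∂x ✓
Find F(x,y) such that ∂F/∂x = M, ∂F/∂y = N
Solution: x·e^y + 5y² = C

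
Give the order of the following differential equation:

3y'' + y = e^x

The order is 2 (highest derivative is of order 2).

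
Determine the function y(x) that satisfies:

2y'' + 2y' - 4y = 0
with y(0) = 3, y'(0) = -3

General solution: y = C₁e^x + C₂e^(-2x)
Applying ICs: C₁ = 1, C₂ = 2
Particular solution: y = e^x + 2e^(-2x)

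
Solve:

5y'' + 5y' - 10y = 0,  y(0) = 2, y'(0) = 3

General solution: y = C₁e^x + C₂e^(-2x)
Applying ICs: C₁ = 7/3, C₂ = -1/3
Particular solution: y = (7/3)e^x - (1/3)e^(-2x)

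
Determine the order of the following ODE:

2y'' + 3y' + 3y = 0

The order is 2 (highest derivative is of order 2).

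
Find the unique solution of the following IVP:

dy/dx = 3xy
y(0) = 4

General solution: y = Ce^(3x²/2)
Applying IC y(0) = 4:
Particular solution: y = 4e^(3x²/2)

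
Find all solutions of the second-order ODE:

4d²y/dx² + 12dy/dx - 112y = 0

Characteristic equation: 4r² + 12r - 112 = 0
Divide by 4: r² + 3r - 28 = 0
Roots: r = 4, -7 (distinct real)
General solution: y = C₁e^(4x) + C₂e^(-7x)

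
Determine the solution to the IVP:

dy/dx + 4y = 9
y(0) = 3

General solution: y = 9/4 + Ce^(-4x)
Applying y(0) = 3: C = 3 - 9/4 = 3/4
Particular solution: y = 9/4 + (3/4)e^(-4x)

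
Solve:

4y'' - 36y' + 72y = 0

Characteristic equation: 4r² - 36r + 72 = 0
Divide by 4: r² - 9r + 18 = 0
Roots: r = 3, 6 (distinct real)
General solution: y = C₁e^(3x) + C₂e^(6x)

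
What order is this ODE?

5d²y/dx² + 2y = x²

The order is 2 (highest derivative is of order 2).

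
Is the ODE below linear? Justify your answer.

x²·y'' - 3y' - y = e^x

Yes. Linear (y and its derivatives appear to the first power only, no products of y terms)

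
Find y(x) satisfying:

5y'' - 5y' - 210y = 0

Characteristic equation: 5r² - 5r - 210 = 0
Divide by 5: r² - r - 42 = 0
Roots: r = 7, -6 (distinct real)
General solution: y = C₁e^(7x) + C₂e^(-6x)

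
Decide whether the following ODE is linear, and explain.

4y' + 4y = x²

Linear (y and its derivatives appear to the first power only, no products of y terms)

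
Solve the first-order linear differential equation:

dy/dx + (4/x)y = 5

Using integrating factor method:

General solution: y = x + Cx^(-4)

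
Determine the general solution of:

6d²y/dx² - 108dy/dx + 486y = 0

Characteristic equation: 6r² - 108r + 486 = 0
Divide by 6: r² - 18r + 81 = 0
Factored: (r - 9)² = 0
Repeated root: r = 9
General solution: y = (C₁ + C₂x)e^(9x)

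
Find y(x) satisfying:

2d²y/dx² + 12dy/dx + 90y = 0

Characteristic equation: 2r² + 12r + 90 = 0
Divide by 2: r² + 6r + 45 = 0
Roots: r = -3 ± 6i (complex conjugates)
General solution: y = e^(-3x)(C₁cos(6x) + C₂sin(6x))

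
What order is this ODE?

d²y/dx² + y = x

The order is 2 (highest derivative is of order 2).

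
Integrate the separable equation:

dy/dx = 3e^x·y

Separating variables and integrating:
ln|y| = 3e^x + C

General solution: y = Ce^(3e^x)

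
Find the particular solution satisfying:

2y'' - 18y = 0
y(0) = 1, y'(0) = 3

General solution: y = C₁e^(3x) + C₂e^(-3x)
Applying ICs: C₁ = 1, C₂ = 0
Particular solution: y = e^(3x)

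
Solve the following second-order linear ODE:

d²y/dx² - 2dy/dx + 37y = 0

Characteristic equation: r² - 2r + 37 = 0
Roots: r = 1 ± 6i (complex conjugates)
General solution: y = e^x(C₁cos(6x) + C₂sin(6x))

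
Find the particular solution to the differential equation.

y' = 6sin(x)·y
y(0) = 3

General solution: y = Ce^(-6cos(x))
Applying IC y(0) = 3:
Particular solution: y = 3e^(6(1-cos(x)))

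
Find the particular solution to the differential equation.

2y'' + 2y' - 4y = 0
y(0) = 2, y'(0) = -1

General solution: y = C₁e^x + C₂e^(-2x)
Applying ICs: C₁ = 1, C₂ = 1
Particular solution: y = e^x + e^(-2x)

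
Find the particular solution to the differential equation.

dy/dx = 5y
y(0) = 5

General solution: y = Ce^(5x)
Applying IC y(0) = 5:
Particular solution: y = 5e^(5x)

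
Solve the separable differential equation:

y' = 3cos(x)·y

Separating variables and integrating:
ln|y| = 3sin(x) + C

General solution: y = Ce^(3sin(x))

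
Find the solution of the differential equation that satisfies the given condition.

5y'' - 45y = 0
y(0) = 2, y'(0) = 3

General solution: y = C₁e^(3x) + C₂e^(-3x)
Applying ICs: C₁ = 3/2, C₂ = 1/2
Particular solution: y = (3/2)e^(3x) + (1/2)e^(-3x)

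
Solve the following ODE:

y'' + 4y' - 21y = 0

Characteristic equation: r² + 4r - 21 = 0
Roots: r = 3, -7 (distinct real)
General solution: y = C₁e^(3x) + C₂e^(-7x)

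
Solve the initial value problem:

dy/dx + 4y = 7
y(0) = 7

General solution: y = 7/4 + Ce^(-4x)
Applying y(0) = 7: C = 7 - 7/4 = 21/4
Particular solution: y = 7/4 + (21/4)e^(-4x)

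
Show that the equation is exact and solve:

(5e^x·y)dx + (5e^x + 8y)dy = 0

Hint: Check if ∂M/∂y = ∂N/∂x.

Verify exactness: ∂M/∂y = ∂N/∂x ✓
Find F(x,y) such that ∂F/∂x = M, ∂F/∂y = N
Solution: 5e^x·y + 4y² = C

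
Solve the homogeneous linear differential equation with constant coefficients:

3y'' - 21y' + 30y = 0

Characteristic equation: 3r² - 21r + 30 = 0
Divide by 3: r² - 7r + 10 = 0
Roots: r = 5, 2 (distinct real)
General solution: y = C₁e^(5x) + C₂e^(2x)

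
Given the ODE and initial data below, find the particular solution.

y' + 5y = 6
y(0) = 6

General solution: y = 6/5 + Ce^(-5x)
Applying y(0) = 6: C = 6 - 6/5 = 24/5
Particular solution: y = 6/5 + (24/5)e^(-5x)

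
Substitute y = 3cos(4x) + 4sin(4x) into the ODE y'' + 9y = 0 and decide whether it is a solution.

Verification:
y'' = -48cos(4x) - 64sin(4x)
y'' + 9y ≠ 0 (frequency mismatch: got 16 instead of 9)

No, it is not a solution.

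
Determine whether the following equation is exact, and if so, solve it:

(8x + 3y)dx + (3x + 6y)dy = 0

Verify exactness: ∂M/∂y = ∂N/∂x ✓
Find F(x,y) such that ∂F/∂x = M, ∂F/∂y = N
Solution: 4x² + 3xy + 3y² = C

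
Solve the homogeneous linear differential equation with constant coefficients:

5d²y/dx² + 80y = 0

Characteristic equation: 5r² + 80 = 0
Divide by 5: r² + 16 = 0
Roots: r = ±4i (complex conjugates)
General solution: y = C₁cos(4x) + C₂sin(4x)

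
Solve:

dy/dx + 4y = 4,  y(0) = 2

General solution: y = 1 + Ce^(-4x)
Applying y(0) = 2: C = 2 - 1 = 1
Particular solution: y = 1 + e^(-4x)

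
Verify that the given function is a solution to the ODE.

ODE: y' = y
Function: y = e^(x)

Verification:
y = e^(x)
y' = e^(x)
y = e^(x)
y' = y ✓

Yes, it is a solution.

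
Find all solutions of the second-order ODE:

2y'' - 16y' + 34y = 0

Characteristic equation: 2r² - 16r + 34 = 0
Divide by 2: r² - 8r + 17 = 0
Roots: r = 4 ± i (complex conjugates)
General solution: y = e^(4x)(C₁cos(x) + C₂sin(x))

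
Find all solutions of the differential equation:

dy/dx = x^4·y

Separating variables and integrating:
ln|y| = x^5/5 + C

General solution: y = Ce^(x^5/5)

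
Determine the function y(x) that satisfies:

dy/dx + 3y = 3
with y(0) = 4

General solution: y = 1 + Ce^(-3x)
Applying y(0) = 4: C = 4 - 1 = 3
Particular solution: y = 1 + 3e^(-3x)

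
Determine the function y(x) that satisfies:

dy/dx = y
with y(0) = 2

General solution: y = Ce^x
Applying IC y(0) = 2:
Particular solution: y = 2e^x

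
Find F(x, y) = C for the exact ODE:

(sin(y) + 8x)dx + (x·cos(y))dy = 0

Verify exactness: ∂M/∂y = ∂N/∂x ✓
Find F(x,y) such that ∂F/∂x = M, ∂F/∂y = N
Solution: x·sin(y) + 4x² = C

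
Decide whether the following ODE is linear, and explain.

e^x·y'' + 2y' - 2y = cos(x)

Linear (y and its derivatives appear to the first power only, no products of y terms)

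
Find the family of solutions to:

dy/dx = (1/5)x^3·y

Separating variables and integrating:
ln|y| = x^4/20 + C

General solution: y = Ce^(x^4/20)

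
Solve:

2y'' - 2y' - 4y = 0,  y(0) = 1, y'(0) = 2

General solution: y = C₁e^(2x) + C₂e^(-x)
Applying ICs: C₁ = 1, C₂ = 0
Particular solution: y = e^(2x)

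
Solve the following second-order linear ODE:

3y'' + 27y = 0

Characteristic equation: 3r² + 27 = 0
Divide by 3: r² + 9 = 0
Roots: r = ±3i (complex conjugates)
General solution: y = C₁cos(3x) + C₂sin(3x)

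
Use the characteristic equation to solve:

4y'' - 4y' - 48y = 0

Characteristic equation: 4r² - 4r - 48 = 0
Divide by 4: r² - r - 12 = 0
Roots: r = 4, -3 (distinct real)
General solution: y = C₁e^(4x) + C₂e^(-3x)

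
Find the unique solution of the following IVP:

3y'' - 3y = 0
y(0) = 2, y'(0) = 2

General solution: y = C₁e^x + C₂e^(-x)
Applying ICs: C₁ = 2, C₂ = 0
Particular solution: y = 2e^x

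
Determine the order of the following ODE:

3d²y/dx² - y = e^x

The order is 2 (highest derivative is of order 2).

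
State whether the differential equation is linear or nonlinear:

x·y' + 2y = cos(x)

Linear (y and its derivatives appear to the first power only, no products of y terms)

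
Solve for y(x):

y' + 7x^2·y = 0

Using integrating factor method:

General solution: y = Ce^(-7x^3/3)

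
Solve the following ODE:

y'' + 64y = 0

Characteristic equation: r² + 64 = 0
Roots: r = ±8i (complex conjugates)
General solution: y = C₁cos(8x) + C₂sin(8x)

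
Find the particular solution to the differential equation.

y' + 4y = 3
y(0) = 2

General solution: y = 3/4 + Ce^(-4x)
Applying y(0) = 2: C = 2 - 3/4 = 5/4
Particular solution: y = 3/4 + (5/4)e^(-4x)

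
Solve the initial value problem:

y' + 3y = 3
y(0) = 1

General solution: y = 1 + Ce^(-3x)
Applying y(0) = 1: C = 1 - 1 = 0
Particular solution: y = 1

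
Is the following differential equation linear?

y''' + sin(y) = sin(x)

No. Nonlinear (sin(y) is nonlinear in y)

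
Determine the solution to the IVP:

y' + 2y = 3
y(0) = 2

General solution: y = 3/2 + Ce^(-2x)
Applying y(0) = 2: C = 2 - 3/2 = 1/2
Particular solution: y = 3/2 + (1/2)e^(-2x)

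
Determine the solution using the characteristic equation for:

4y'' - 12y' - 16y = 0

Characteristic equation: 4r² - 12r - 16 = 0
Divide by 4: r² - 3r - 4 = 0
Roots: r = 4, -1 (distinct real)
General solution: y = C₁e^(4x) + C₂e^(-x)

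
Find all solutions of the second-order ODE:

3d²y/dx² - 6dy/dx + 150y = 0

Characteristic equation: 3r² - 6r + 150 = 0
Divide by 3: r² - 2r + 50 = 0
Roots: r = 1 ± 7i (complex conjugates)
General solution: y = e^x(C₁cos(7x) + C₂sin(7x))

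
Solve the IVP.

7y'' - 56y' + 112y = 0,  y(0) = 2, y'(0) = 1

General solution: y = (C₁ + C₂x)e^(4x)
Repeated root r = 4
Applying ICs: C₁ = 2, C₂ = -7
Particular solution: y = (2 - 7x)e^(4x)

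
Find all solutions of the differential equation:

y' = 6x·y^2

Separating variables and integrating:
-1/y = 3x^2 + C

General solution: y^-1 = -3x^2 + C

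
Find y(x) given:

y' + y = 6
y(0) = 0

General solution: y = 6 + Ce^(-x)
Applying y(0) = 0: C = 0 - 6 = -6
Particular solution: y = 6 - 6e^(-x)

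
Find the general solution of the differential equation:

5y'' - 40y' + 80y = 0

Characteristic equation: 5r² - 40r + 80 = 0
Divide by 5: r² - 8r + 16 = 0
Factored: (r - 4)² = 0
Repeated root: r = 4
General solution: y = (C₁ + C₂x)e^(4x)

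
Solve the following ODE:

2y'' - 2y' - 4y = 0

Characteristic equation: 2r² - 2r - 4 = 0
Divide by 2: r² - r - 2 = 0
Roots: r = 2, -1 (distinct real)
General solution: y = C₁e^(2x) + C₂e^(-x)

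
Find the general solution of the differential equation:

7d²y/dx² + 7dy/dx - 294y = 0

Characteristic equation: 7r² + 7r - 294 = 0
Divide by 7: r² + r - 42 = 0
Roots: r = 6, -7 (distinct real)
General solution: y = C₁e^(6x) + C₂e^(-7x)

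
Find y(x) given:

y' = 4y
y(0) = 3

General solution: y = Ce^(4x)
Applying IC y(0) = 3:
Particular solution: y = 3e^(4x)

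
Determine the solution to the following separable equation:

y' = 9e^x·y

Separating variables and integrating:
ln|y| = 9e^x + C

General solution: y = Ce^(9e^x)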